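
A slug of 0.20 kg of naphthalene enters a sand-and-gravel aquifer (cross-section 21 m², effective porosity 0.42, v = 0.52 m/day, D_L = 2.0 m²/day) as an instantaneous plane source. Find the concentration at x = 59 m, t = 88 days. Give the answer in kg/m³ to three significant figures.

For an instantaneous plane source, C(x,t) = M/(n_e·A·√(4πDt)) · exp(−(x−vt)²/(4Dt)), with n_e·A the pore (flow) area.
Plume center vt = 0.52 × 88 = 45.76 m, so the well at 59 m is 13.24 m downgradient of the peak.
√(4πDt) = 47.03 m, giving peak height M/(n_e·A·√(4πDt)) = 0.20/(0.42 × 21 × 47.03) = 0.0004822 kg/m³.
(x−vt)²/(4Dt) = (13.24)²/(4 × 2.0 × 88) = 0.2490; exp(−0.2490) = 0.7796.
C = 0.0004822 × 0.7796 = 0.000376 kg/m³.

0.000376 kg/m³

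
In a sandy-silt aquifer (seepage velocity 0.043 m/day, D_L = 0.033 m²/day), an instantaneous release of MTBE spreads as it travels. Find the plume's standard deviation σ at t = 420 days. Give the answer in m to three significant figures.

5.26 m

Dispersive spreading gives a Gaussian with σ² = 2Dt; advection only shifts the center.
σ = √(2 × 0.033 × 420) = 5.26 m.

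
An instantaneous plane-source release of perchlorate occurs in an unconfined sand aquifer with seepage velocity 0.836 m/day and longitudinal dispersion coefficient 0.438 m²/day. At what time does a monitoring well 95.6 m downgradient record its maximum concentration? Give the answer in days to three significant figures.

For the 1D instantaneous-source solution, setting ∂C/∂t = 0 at fixed x gives v²t² + 2Dt − x² = 0, so t = (√(D² + v²x²) − D)/v².
√(D² + v²x²) = √(0.438² + 0.836² × 95.6²) = 79.92; v² = 0.698896.
t = (79.92 − 0.438)/0.698896 = 114 days (vs. the pure-advection estimate x/v = 114 d).

114 days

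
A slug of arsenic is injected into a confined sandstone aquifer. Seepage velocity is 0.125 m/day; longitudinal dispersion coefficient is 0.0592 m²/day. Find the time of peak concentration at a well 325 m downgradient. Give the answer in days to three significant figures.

2600 days

For the 1D instantaneous-source solution, setting ∂C/∂t = 0 at fixed x gives v²t² + 2Dt − x² = 0, so t = (√(D² + v²x²) − D)/v².
√(D² + v²x²) = √(0.0592² + 0.125² × 325²) = 40.63; v² = 0.015625.
t = (40.63 − 0.0592)/0.015625 = 2600 days (vs. the pure-advection estimate x/v = 2600 d).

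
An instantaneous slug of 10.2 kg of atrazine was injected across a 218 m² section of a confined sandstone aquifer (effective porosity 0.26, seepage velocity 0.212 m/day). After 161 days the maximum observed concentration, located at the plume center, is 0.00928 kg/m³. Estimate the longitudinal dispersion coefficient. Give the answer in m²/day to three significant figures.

At the plume center C_max = M/(n_e·A·√(4πDt)), so D = M²/(4πt·(n_e·A·C_max)²).
n_e·A·C_max = 0.26 × 218 × 0.00928 = 0.5260 kg/m.
D = 10.2²/(4π × 161 × 0.5260²) = 0.186 m²/day.

0.186 m²/day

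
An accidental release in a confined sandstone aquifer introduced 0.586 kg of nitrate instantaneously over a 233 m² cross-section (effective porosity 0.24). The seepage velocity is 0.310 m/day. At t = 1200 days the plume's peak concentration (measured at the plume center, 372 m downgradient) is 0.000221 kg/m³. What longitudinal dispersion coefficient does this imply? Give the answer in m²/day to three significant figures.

At the plume center C_max = M/(n_e·A·√(4πDt)), so D = M²/(4πt·(n_e·A·C_max)²).
n_e·A·C_max = 0.24 × 233 × 0.000221 = 0.01236 kg/m.
D = 0.586²/(4π × 1200 × 0.01236²) = 0.149 m²/day.

0.149 m²/day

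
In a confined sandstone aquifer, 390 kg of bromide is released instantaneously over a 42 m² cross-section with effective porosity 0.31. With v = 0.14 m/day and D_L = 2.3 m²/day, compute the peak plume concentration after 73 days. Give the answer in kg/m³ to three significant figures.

The peak of an instantaneous 1D plume sits at x = vt; there the Gaussian factor is 1 and C_max = M/(n_e·A·√(4πDt)), where n_e·A is the pore area the mass is dissolved in.
√(4πDt) = √(4π × 2.3 × 73) = 45.93 m, so C_max = 390/(0.31 × 42 × 45.93) = 0.652 kg/m³.

0.652 kg/m³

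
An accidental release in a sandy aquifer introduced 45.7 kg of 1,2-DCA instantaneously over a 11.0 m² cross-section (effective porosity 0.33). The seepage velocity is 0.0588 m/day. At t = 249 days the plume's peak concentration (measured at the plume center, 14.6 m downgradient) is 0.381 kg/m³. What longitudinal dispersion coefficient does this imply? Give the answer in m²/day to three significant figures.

At the plume center C_max = M/(n_e·A·√(4πDt)), so D = M²/(4πt·(n_e·A·C_max)²).
n_e·A·C_max = 0.33 × 11.0 × 0.381 = 1.383 kg/m.
D = 45.7²/(4π × 249 × 1.383²) = 0.349 m²/day.

0.349 m²/day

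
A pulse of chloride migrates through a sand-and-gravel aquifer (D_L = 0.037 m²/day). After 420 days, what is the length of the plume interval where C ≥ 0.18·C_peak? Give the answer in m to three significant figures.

20.6 m

The plume is Gaussian with σ = √(2Dt) = √(2 × 0.037 × 420) = 5.575 m.
C/C_peak = exp(−Δx²/(2σ²)) = 0.18 ⇒ Δx = σ·√(−2 ln 0.18) = 5.575 × 1.852 = 10.32 m.
Width = 2Δx = 20.6 m.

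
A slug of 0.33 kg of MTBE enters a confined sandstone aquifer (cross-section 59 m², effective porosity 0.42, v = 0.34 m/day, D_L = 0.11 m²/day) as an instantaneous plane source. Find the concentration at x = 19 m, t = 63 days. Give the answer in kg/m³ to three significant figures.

For an instantaneous plane source, C(x,t) = M/(n_e·A·√(4πDt)) · exp(−(x−vt)²/(4Dt)), with n_e·A the pore (flow) area.
Plume center vt = 0.34 × 63 = 21.42 m, so the well at 19 m is 2.42 m upgradient of the peak.
√(4πDt) = 9.332 m, giving peak height M/(n_e·A·√(4πDt)) = 0.33/(0.42 × 59 × 9.332) = 0.001427 kg/m³.
(x−vt)²/(4Dt) = (-2.42)²/(4 × 0.11 × 63) = 0.2113; exp(−0.2113) = 0.8095.
C = 0.001427 × 0.8095 = 0.00116 kg/m³.

0.00116 kg/m³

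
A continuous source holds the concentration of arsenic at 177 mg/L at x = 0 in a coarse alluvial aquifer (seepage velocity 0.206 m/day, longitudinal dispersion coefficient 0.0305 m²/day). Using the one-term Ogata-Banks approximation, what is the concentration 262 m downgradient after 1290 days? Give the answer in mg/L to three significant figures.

117 mg/L

For a continuous step input, C/C₀ ≈ ½·erfc((x−vt)/(2√(Dt))).
vt = 0.206 × 1290 = 265.74 m and 2√(Dt) = 2√(0.0305 × 1290) = 12.55 m.
Argument (x−vt)/(2√(Dt)) = (262 − 265.74)/12.55 = -0.2980; ½·erfc(-0.2980) = 0.6633.
C = 177 × 0.6633 = 117 mg/L.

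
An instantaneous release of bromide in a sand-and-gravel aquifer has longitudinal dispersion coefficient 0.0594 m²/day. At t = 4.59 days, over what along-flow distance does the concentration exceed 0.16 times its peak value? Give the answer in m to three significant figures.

The plume is Gaussian with σ = √(2Dt) = √(2 × 0.0594 × 4.59) = 0.7384 m.
C/C_peak = exp(−Δx²/(2σ²)) = 0.16 ⇒ Δx = σ·√(−2 ln 0.16) = 0.7384 × 1.914 = 1.413 m.
Width = 2Δx = 2.83 m.

2.83 m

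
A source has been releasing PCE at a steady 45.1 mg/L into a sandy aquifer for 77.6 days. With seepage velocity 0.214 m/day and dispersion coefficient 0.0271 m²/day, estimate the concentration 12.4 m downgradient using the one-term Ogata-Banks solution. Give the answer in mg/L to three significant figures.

For a continuous step input, C/C₀ ≈ ½·erfc((x−vt)/(2√(Dt))).
vt = 0.214 × 77.6 = 16.6064 m and 2√(Dt) = 2√(0.0271 × 77.6) = 2.900 m.
Argument (x−vt)/(2√(Dt)) = (12.4 − 16.6064)/2.900 = -1.450; ½·erfc(-1.450) = 0.9798.
C = 45.1 × 0.9798 = 44.2 mg/L.

44.2 mg/L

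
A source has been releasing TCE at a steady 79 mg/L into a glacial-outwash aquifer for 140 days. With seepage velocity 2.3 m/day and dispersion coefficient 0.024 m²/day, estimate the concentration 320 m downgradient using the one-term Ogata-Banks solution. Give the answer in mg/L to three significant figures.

For a continuous step input, C/C₀ ≈ ½·erfc((x−vt)/(2√(Dt))).
vt = 2.3 × 140 = 322 m and 2√(Dt) = 2√(0.024 × 140) = 3.666 m.
Argument (x−vt)/(2√(Dt)) = (320 − 322)/3.666 = -0.5456; ½·erfc(-0.5456) = 0.7798.
C = 79 × 0.7798 = 61.6 mg/L.

61.6 mg/L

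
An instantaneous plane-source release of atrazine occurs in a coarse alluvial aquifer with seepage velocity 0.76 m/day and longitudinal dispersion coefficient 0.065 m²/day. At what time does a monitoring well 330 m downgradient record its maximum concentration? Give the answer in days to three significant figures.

434 days

For the 1D instantaneous-source solution, setting ∂C/∂t = 0 at fixed x gives v²t² + 2Dt − x² = 0, so t = (√(D² + v²x²) − D)/v².
√(D² + v²x²) = √(0.065² + 0.76² × 330²) = 250.8; v² = 0.5776.
t = (250.8 − 0.065)/0.5776 = 434 days (vs. the pure-advection estimate x/v = 434 d).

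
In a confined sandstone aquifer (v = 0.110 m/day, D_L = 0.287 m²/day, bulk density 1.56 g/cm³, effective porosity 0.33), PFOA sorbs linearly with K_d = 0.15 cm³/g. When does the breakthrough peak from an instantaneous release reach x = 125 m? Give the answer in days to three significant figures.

1900 days

Retardation factor R = 1 + ρ_b·K_d/n = 1 + 1.56 × 0.15/0.33 = 1.709.
Sorption retards both mechanisms: v_R = v/R = 0.06437 m/day, D_R = D/R = 0.1679 m²/day.
Peak time from v_R²t² + 2D_R t − x² = 0: t = (√(D_R² + v_R²x²) − D_R)/v_R².
√(D_R² + v_R²x²) = √(0.1679² + 0.06437² × 125²) = 8.048; v_R² = 0.004143.
t = (8.048 − 0.1679)/0.004143 = 1900 days.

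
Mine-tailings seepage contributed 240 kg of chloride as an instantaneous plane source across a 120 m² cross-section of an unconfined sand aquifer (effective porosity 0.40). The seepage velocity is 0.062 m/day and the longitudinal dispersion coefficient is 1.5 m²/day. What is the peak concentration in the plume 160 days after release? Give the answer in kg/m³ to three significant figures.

0.0910 kg/m³

The peak of an instantaneous 1D plume sits at x = vt; there the Gaussian factor is 1 and C_max = M/(n_e·A·√(4πDt)), where n_e·A is the pore area the mass is dissolved in.
√(4πDt) = √(4π × 1.5 × 160) = 54.92 m, so C_max = 240/(0.40 × 120 × 54.92) = 0.0910 kg/m³.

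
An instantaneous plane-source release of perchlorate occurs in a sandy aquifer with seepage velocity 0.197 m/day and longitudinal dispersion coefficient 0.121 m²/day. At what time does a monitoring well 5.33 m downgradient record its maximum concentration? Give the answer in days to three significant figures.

For the 1D instantaneous-source solution, setting ∂C/∂t = 0 at fixed x gives v²t² + 2Dt − x² = 0, so t = (√(D² + v²x²) − D)/v².
√(D² + v²x²) = √(0.121² + 0.197² × 5.33²) = 1.057; v² = 0.038809.
t = (1.057 − 0.121)/0.038809 = 24.1 days (vs. the pure-advection estimate x/v = 27.1 d).

24.1 days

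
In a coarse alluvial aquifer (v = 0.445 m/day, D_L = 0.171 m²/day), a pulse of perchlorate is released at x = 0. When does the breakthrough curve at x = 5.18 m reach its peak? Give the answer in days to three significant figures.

10.8 days

For the 1D instantaneous-source solution, setting ∂C/∂t = 0 at fixed x gives v²t² + 2Dt − x² = 0, so t = (√(D² + v²x²) − D)/v².
√(D² + v²x²) = √(0.171² + 0.445² × 5.18²) = 2.311; v² = 0.198025.
t = (2.311 − 0.171)/0.198025 = 10.8 days (vs. the pure-advection estimate x/v = 11.6 d).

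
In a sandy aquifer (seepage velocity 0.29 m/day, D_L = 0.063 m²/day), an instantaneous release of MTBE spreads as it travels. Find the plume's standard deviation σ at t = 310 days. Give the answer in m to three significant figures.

Dispersive spreading gives a Gaussian with σ² = 2Dt; advection only shifts the center.
σ = √(2 × 0.063 × 310) = 6.25 m.

6.25 m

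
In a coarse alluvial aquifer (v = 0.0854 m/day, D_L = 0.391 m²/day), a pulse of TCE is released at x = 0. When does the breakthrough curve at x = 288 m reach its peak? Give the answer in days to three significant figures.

3320 days

For the 1D instantaneous-source solution, setting ∂C/∂t = 0 at fixed x gives v²t² + 2Dt − x² = 0, so t = (√(D² + v²x²) − D)/v².
√(D² + v²x²) = √(0.391² + 0.0854² × 288²) = 24.60; v² = 0.00729316.
t = (24.60 − 0.391)/0.00729316 = 3320 days (vs. the pure-advection estimate x/v = 3370 d).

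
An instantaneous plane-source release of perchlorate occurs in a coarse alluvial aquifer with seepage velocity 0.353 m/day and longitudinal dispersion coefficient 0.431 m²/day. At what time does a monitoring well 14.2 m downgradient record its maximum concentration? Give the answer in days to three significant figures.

36.9 days

For the 1D instantaneous-source solution, setting ∂C/∂t = 0 at fixed x gives v²t² + 2Dt − x² = 0, so t = (√(D² + v²x²) − D)/v².
√(D² + v²x²) = √(0.431² + 0.353² × 14.2²) = 5.031; v² = 0.124609.
t = (5.031 − 0.431)/0.124609 = 36.9 days (vs. the pure-advection estimate x/v = 40.2 d).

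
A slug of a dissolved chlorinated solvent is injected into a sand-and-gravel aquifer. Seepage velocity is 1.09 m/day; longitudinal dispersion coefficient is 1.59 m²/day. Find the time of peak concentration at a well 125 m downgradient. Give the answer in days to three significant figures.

113 days

For the 1D instantaneous-source solution, setting ∂C/∂t = 0 at fixed x gives v²t² + 2Dt − x² = 0, so t = (√(D² + v²x²) − D)/v².
√(D² + v²x²) = √(1.59² + 1.09² × 125²) = 136.3; v² = 1.1881.
t = (136.3 − 1.59)/1.1881 = 113 days (vs. the pure-advection estimate x/v = 115 d).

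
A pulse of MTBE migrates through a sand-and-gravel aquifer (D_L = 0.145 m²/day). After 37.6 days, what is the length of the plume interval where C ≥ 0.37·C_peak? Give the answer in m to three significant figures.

The plume is Gaussian with σ = √(2Dt) = √(2 × 0.145 × 37.6) = 3.302 m.
C/C_peak = exp(−Δx²/(2σ²)) = 0.37 ⇒ Δx = σ·√(−2 ln 0.37) = 3.302 × 1.410 = 4.656 m.
Width = 2Δx = 9.31 m.

9.31 m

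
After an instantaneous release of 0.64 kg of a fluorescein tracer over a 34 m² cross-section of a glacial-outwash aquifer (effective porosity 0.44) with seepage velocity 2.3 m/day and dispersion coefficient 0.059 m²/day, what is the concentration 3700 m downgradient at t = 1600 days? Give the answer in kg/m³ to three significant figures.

For an instantaneous plane source, C(x,t) = M/(n_e·A·√(4πDt)) · exp(−(x−vt)²/(4Dt)), with n_e·A the pore (flow) area.
Plume center vt = 2.3 × 1600 = 3680 m, so the well at 3700 m is 20 m downgradient of the peak.
√(4πDt) = 34.44 m, giving peak height M/(n_e·A·√(4πDt)) = 0.64/(0.44 × 34 × 34.44) = 0.001242 kg/m³.
(x−vt)²/(4Dt) = (20)²/(4 × 0.059 × 1600) = 1.059; exp(−1.059) = 0.3468.
C = 0.001242 × 0.3468 = 0.000431 kg/m³.

0.000431 kg/m³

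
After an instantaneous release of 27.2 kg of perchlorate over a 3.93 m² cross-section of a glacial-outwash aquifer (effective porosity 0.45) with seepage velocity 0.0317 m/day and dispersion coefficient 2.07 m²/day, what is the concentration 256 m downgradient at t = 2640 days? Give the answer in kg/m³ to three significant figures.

0.0151 kg/m³

For an instantaneous plane source, C(x,t) = M/(n_e·A·√(4πDt)) · exp(−(x−vt)²/(4Dt)), with n_e·A the pore (flow) area.
Plume center vt = 0.0317 × 2640 = 83.688 m, so the well at 256 m is 172.312 m downgradient of the peak.
√(4πDt) = 262.1 m, giving peak height M/(n_e·A·√(4πDt)) = 27.2/(0.45 × 3.93 × 262.1) = 0.05868 kg/m³.
(x−vt)²/(4Dt) = (172.312)²/(4 × 2.07 × 2640) = 1.358; exp(−1.358) = 0.2572.
C = 0.05868 × 0.2572 = 0.0151 kg/m³.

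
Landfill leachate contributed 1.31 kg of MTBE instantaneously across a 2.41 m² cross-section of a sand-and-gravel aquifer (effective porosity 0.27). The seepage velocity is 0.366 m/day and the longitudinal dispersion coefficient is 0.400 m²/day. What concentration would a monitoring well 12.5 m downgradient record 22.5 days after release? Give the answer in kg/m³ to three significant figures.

0.114 kg/m³

For an instantaneous plane source, C(x,t) = M/(n_e·A·√(4πDt)) · exp(−(x−vt)²/(4Dt)), with n_e·A the pore (flow) area.
Plume center vt = 0.366 × 22.5 = 8.235 m, so the well at 12.5 m is 4.265 m downgradient of the peak.
√(4πDt) = 10.63 m, giving peak height M/(n_e·A·√(4πDt)) = 1.31/(0.27 × 2.41 × 10.63) = 0.1894 kg/m³.
(x−vt)²/(4Dt) = (4.265)²/(4 × 0.400 × 22.5) = 0.5053; exp(−0.5053) = 0.6033.
C = 0.1894 × 0.6033 = 0.114 kg/m³.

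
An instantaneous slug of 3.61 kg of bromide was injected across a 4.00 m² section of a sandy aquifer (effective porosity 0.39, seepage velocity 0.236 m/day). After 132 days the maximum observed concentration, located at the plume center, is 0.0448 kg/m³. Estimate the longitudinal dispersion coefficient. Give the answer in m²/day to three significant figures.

At the plume center C_max = M/(n_e·A·√(4πDt)), so D = M²/(4πt·(n_e·A·C_max)²).
n_e·A·C_max = 0.39 × 4.00 × 0.0448 = 0.06989 kg/m.
D = 3.61²/(4π × 132 × 0.06989²) = 1.61 m²/day.

1.61 m²/day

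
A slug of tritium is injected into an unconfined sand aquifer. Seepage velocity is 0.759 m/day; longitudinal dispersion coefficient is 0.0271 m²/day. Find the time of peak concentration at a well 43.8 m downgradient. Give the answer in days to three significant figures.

For the 1D instantaneous-source solution, setting ∂C/∂t = 0 at fixed x gives v²t² + 2Dt − x² = 0, so t = (√(D² + v²x²) − D)/v².
√(D² + v²x²) = √(0.0271² + 0.759² × 43.8²) = 33.24; v² = 0.576081.
t = (33.24 − 0.0271)/0.576081 = 57.7 days (vs. the pure-advection estimate x/v = 57.7 d).

57.7 days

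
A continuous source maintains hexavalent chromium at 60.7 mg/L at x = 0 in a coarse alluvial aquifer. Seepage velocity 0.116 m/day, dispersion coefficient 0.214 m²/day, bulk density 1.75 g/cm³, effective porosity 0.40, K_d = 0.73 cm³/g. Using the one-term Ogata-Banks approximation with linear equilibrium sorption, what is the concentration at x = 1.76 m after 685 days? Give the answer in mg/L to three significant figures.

59.5 mg/L

Retardation factor R = 1 + ρ_b·K_d/n = 1 + 1.75 × 0.73/0.40 = 4.194.
Sorption retards both mechanisms: v_R = v/R = 0.02766 m/day, D_R = D/R = 0.05103 m²/day.
v_R·t = 0.02766 × 685 = 18.9471 m; 2√(D_R t) = 11.82 m; argument = (1.76 − 18.9471)/11.82 = -1.454.
C = C₀ × ½·erfc(-1.454) = 60.7 × 0.9801 = 59.5 mg/L.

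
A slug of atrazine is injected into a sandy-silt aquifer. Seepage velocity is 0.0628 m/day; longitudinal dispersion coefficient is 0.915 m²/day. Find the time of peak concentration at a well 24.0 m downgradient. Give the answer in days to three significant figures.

For the 1D instantaneous-source solution, setting ∂C/∂t = 0 at fixed x gives v²t² + 2Dt − x² = 0, so t = (√(D² + v²x²) − D)/v².
√(D² + v²x²) = √(0.915² + 0.0628² × 24.0²) = 1.763; v² = 0.00394384.
t = (1.763 − 0.915)/0.00394384 = 215 days (vs. the pure-advection estimate x/v = 382 d).

215 days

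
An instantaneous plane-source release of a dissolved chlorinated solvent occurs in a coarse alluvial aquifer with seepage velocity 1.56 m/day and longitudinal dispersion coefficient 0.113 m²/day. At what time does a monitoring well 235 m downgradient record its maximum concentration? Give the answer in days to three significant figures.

151 days

For the 1D instantaneous-source solution, setting ∂C/∂t = 0 at fixed x gives v²t² + 2Dt − x² = 0, so t = (√(D² + v²x²) − D)/v².
√(D² + v²x²) = √(0.113² + 1.56² × 235²) = 366.6; v² = 2.4336.
t = (366.6 − 0.113)/2.4336 = 151 days (vs. the pure-advection estimate x/v = 151 d).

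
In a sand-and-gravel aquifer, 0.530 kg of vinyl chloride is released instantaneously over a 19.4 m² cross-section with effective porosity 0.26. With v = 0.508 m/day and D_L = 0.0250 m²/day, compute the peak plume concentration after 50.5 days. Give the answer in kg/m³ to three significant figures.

0.0264 kg/m³

The peak of an instantaneous 1D plume sits at x = vt; there the Gaussian factor is 1 and C_max = M/(n_e·A·√(4πDt)), where n_e·A is the pore area the mass is dissolved in.
√(4πDt) = √(4π × 0.0250 × 50.5) = 3.983 m, so C_max = 0.530/(0.26 × 19.4 × 3.983) = 0.0264 kg/m³.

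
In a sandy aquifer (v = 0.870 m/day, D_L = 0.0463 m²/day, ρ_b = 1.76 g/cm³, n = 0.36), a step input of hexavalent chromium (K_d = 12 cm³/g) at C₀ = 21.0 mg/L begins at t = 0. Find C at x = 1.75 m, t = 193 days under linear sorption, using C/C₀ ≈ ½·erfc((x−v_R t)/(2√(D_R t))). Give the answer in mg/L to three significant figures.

20.5 mg/L

Retardation factor R = 1 + ρ_b·K_d/n = 1 + 1.76 × 12/0.36 = 59.67.
Sorption retards both mechanisms: v_R = v/R = 0.01458 m/day, D_R = D/R = 0.0007759 m²/day.
v_R·t = 0.01458 × 193 = 2.81394 m; 2√(D_R t) = 0.7739 m; argument = (1.75 − 2.81394)/0.7739 = -1.375.
C = C₀ × ½·erfc(-1.375) = 21.0 × 0.9741 = 20.5 mg/L.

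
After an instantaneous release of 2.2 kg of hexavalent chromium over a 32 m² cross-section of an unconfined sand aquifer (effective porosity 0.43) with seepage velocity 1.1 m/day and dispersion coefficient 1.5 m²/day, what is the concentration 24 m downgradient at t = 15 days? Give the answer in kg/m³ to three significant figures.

0.00509 kg/m³

For an instantaneous plane source, C(x,t) = M/(n_e·A·√(4πDt)) · exp(−(x−vt)²/(4Dt)), with n_e·A the pore (flow) area.
Plume center vt = 1.1 × 15 = 16.5 m, so the well at 24 m is 7.5 m downgradient of the peak.
√(4πDt) = 16.81 m, giving peak height M/(n_e·A·√(4πDt)) = 2.2/(0.43 × 32 × 16.81) = 0.009511 kg/m³.
(x−vt)²/(4Dt) = (7.5)²/(4 × 1.5 × 15) = 0.6250; exp(−0.6250) = 0.5353.
C = 0.009511 × 0.5353 = 0.00509 kg/m³.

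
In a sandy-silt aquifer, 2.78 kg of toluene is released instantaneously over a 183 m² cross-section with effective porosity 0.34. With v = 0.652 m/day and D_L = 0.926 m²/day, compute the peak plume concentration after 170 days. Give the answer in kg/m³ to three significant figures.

The peak of an instantaneous 1D plume sits at x = vt; there the Gaussian factor is 1 and C_max = M/(n_e·A·√(4πDt)), where n_e·A is the pore area the mass is dissolved in.
√(4πDt) = √(4π × 0.926 × 170) = 44.48 m, so C_max = 2.78/(0.34 × 183 × 44.48) = 0.00100 kg/m³.

0.00100 kg/m³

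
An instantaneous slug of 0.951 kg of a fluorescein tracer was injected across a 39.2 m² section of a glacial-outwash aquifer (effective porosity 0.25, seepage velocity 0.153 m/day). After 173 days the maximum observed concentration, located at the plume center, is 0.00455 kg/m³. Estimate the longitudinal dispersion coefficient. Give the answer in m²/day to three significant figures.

0.209 m²/day

At the plume center C_max = M/(n_e·A·√(4πDt)), so D = M²/(4πt·(n_e·A·C_max)²).
n_e·A·C_max = 0.25 × 39.2 × 0.00455 = 0.04459 kg/m.
D = 0.951²/(4π × 173 × 0.04459²) = 0.209 m²/day.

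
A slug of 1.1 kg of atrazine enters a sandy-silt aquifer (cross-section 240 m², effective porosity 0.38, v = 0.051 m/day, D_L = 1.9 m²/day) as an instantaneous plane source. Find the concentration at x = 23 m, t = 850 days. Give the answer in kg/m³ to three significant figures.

For an instantaneous plane source, C(x,t) = M/(n_e·A·√(4πDt)) · exp(−(x−vt)²/(4Dt)), with n_e·A the pore (flow) area.
Plume center vt = 0.051 × 850 = 43.35 m, so the well at 23 m is 20.35 m upgradient of the peak.
√(4πDt) = 142.5 m, giving peak height M/(n_e·A·√(4πDt)) = 1.1/(0.38 × 240 × 142.5) = 8.464e-05 kg/m³.
(x−vt)²/(4Dt) = (-20.35)²/(4 × 1.9 × 850) = 0.06411; exp(−0.06411) = 0.9379.
C = 8.464e-05 × 0.9379 = 7.94e-05 kg/m³.

7.94e-05 kg/m³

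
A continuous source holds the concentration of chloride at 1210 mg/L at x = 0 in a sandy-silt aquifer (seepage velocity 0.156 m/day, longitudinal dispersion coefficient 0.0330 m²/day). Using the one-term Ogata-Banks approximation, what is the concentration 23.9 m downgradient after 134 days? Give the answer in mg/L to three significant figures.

190 mg/L

For a continuous step input, C/C₀ ≈ ½·erfc((x−vt)/(2√(Dt))).
vt = 0.156 × 134 = 20.904 m and 2√(Dt) = 2√(0.0330 × 134) = 4.206 m.
Argument (x−vt)/(2√(Dt)) = (23.9 − 20.904)/4.206 = 0.7123; ½·erfc(0.7123) = 0.1569.
C = 1210 × 0.1569 = 190 mg/L.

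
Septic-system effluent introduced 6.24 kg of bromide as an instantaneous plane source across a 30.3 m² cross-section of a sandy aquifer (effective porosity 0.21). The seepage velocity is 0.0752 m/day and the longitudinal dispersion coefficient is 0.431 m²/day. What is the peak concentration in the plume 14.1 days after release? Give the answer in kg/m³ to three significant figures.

The peak of an instantaneous 1D plume sits at x = vt; there the Gaussian factor is 1 and C_max = M/(n_e·A·√(4πDt)), where n_e·A is the pore area the mass is dissolved in.
√(4πDt) = √(4π × 0.431 × 14.1) = 8.739 m, so C_max = 6.24/(0.21 × 30.3 × 8.739) = 0.112 kg/m³.

0.112 kg/m³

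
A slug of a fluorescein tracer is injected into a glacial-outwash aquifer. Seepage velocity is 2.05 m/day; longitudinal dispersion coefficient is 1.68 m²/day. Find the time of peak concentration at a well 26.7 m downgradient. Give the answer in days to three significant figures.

12.6 days

For the 1D instantaneous-source solution, setting ∂C/∂t = 0 at fixed x gives v²t² + 2Dt − x² = 0, so t = (√(D² + v²x²) − D)/v².
√(D² + v²x²) = √(1.68² + 2.05² × 26.7²) = 54.76; v² = 4.2025.
t = (54.76 − 1.68)/4.2025 = 12.6 days (vs. the pure-advection estimate x/v = 13.0 d).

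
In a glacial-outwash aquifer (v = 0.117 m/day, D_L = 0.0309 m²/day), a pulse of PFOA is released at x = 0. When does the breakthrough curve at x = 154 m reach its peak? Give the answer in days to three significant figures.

1310 days

For the 1D instantaneous-source solution, setting ∂C/∂t = 0 at fixed x gives v²t² + 2Dt − x² = 0, so t = (√(D² + v²x²) − D)/v².
√(D² + v²x²) = √(0.0309² + 0.117² × 154²) = 18.02; v² = 0.013689.
t = (18.02 − 0.0309)/0.013689 = 1310 days (vs. the pure-advection estimate x/v = 1320 d).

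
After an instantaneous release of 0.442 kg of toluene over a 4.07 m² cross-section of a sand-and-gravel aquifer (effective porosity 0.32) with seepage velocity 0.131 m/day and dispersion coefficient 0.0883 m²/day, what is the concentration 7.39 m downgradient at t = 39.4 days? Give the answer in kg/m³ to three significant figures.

0.0359 kg/m³

For an instantaneous plane source, C(x,t) = M/(n_e·A·√(4πDt)) · exp(−(x−vt)²/(4Dt)), with n_e·A the pore (flow) area.
Plume center vt = 0.131 × 39.4 = 5.1614 m, so the well at 7.39 m is 2.2286 m downgradient of the peak.
√(4πDt) = 6.612 m, giving peak height M/(n_e·A·√(4πDt)) = 0.442/(0.32 × 4.07 × 6.612) = 0.05133 kg/m³.
(x−vt)²/(4Dt) = (2.2286)²/(4 × 0.0883 × 39.4) = 0.3569; exp(−0.3569) = 0.6998.
C = 0.05133 × 0.6998 = 0.0359 kg/m³.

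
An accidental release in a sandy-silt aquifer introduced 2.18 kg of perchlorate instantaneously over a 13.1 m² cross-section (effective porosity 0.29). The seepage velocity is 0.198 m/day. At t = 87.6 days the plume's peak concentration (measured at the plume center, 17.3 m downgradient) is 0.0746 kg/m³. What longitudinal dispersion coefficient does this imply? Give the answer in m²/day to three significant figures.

0.0538 m²/day

At the plume center C_max = M/(n_e·A·√(4πDt)), so D = M²/(4πt·(n_e·A·C_max)²).
n_e·A·C_max = 0.29 × 13.1 × 0.0746 = 0.2834 kg/m.
D = 2.18²/(4π × 87.6 × 0.2834²) = 0.0538 m²/day.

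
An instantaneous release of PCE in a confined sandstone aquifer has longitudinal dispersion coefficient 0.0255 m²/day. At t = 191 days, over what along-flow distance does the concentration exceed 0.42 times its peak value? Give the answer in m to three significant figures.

8.22 m

The plume is Gaussian with σ = √(2Dt) = √(2 × 0.0255 × 191) = 3.121 m.
C/C_peak = exp(−Δx²/(2σ²)) = 0.42 ⇒ Δx = σ·√(−2 ln 0.42) = 3.121 × 1.317 = 4.110 m.
Width = 2Δx = 8.22 m.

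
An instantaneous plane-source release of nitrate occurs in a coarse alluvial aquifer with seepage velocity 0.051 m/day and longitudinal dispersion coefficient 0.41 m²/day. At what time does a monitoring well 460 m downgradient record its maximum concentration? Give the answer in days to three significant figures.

For the 1D instantaneous-source solution, setting ∂C/∂t = 0 at fixed x gives v²t² + 2Dt − x² = 0, so t = (√(D² + v²x²) − D)/v².
√(D² + v²x²) = √(0.41² + 0.051² × 460²) = 23.46; v² = 0.002601.
t = (23.46 − 0.41)/0.002601 = 8860 days (vs. the pure-advection estimate x/v = 9020 d).

8860 days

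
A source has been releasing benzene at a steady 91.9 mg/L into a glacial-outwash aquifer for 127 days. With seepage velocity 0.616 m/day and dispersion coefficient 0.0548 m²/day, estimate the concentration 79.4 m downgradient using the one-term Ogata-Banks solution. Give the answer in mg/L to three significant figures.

For a continuous step input, C/C₀ ≈ ½·erfc((x−vt)/(2√(Dt))).
vt = 0.616 × 127 = 78.232 m and 2√(Dt) = 2√(0.0548 × 127) = 5.276 m.
Argument (x−vt)/(2√(Dt)) = (79.4 − 78.232)/5.276 = 0.2214; ½·erfc(0.2214) = 0.3771.
C = 91.9 × 0.3771 = 34.7 mg/L.

34.7 mg/L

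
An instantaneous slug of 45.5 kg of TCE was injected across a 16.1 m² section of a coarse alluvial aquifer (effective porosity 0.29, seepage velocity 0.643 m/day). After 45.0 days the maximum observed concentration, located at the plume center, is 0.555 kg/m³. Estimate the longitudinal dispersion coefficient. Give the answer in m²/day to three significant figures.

At the plume center C_max = M/(n_e·A·√(4πDt)), so D = M²/(4πt·(n_e·A·C_max)²).
n_e·A·C_max = 0.29 × 16.1 × 0.555 = 2.591 kg/m.
D = 45.5²/(4π × 45.0 × 2.591²) = 0.545 m²/day.

0.545 m²/day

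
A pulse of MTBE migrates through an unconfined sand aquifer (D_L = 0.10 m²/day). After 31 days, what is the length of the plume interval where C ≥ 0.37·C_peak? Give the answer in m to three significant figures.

7.02 m

The plume is Gaussian with σ = √(2Dt) = √(2 × 0.10 × 31) = 2.490 m.
C/C_peak = exp(−Δx²/(2σ²)) = 0.37 ⇒ Δx = σ·√(−2 ln 0.37) = 2.490 × 1.410 = 3.511 m.
Width = 2Δx = 7.02 m.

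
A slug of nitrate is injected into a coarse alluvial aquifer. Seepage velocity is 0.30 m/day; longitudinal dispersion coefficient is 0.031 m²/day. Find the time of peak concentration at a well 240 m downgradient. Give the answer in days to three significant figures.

800 days

For the 1D instantaneous-source solution, setting ∂C/∂t = 0 at fixed x gives v²t² + 2Dt − x² = 0, so t = (√(D² + v²x²) − D)/v².
√(D² + v²x²) = √(0.031² + 0.30² × 240²) = 72.00; v² = 0.09.
t = (72.00 − 0.031)/0.09 = 800 days (vs. the pure-advection estimate x/v = 800 d).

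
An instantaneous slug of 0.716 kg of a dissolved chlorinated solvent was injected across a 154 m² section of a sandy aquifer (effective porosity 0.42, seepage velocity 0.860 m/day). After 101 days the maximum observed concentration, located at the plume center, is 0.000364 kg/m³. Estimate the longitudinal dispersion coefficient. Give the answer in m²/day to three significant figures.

0.729 m²/day

At the plume center C_max = M/(n_e·A·√(4πDt)), so D = M²/(4πt·(n_e·A·C_max)²).
n_e·A·C_max = 0.42 × 154 × 0.000364 = 0.02354 kg/m.
D = 0.716²/(4π × 101 × 0.02354²) = 0.729 m²/day.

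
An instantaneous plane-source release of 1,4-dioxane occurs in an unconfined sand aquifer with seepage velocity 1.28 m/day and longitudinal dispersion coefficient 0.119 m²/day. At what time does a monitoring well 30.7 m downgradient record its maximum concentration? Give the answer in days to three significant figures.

23.9 days

For the 1D instantaneous-source solution, setting ∂C/∂t = 0 at fixed x gives v²t² + 2Dt − x² = 0, so t = (√(D² + v²x²) − D)/v².
√(D² + v²x²) = √(0.119² + 1.28² × 30.7²) = 39.30; v² = 1.6384.
t = (39.30 − 0.119)/1.6384 = 23.9 days (vs. the pure-advection estimate x/v = 24.0 d).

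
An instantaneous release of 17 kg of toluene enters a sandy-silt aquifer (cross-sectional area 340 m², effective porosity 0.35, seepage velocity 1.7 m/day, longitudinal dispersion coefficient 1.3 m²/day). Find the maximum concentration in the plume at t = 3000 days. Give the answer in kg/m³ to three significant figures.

The peak of an instantaneous 1D plume sits at x = vt; there the Gaussian factor is 1 and C_max = M/(n_e·A·√(4πDt)), where n_e·A is the pore area the mass is dissolved in.
√(4πDt) = √(4π × 1.3 × 3000) = 221.4 m, so C_max = 17/(0.35 × 340 × 221.4) = 0.000645 kg/m³.

0.000645 kg/m³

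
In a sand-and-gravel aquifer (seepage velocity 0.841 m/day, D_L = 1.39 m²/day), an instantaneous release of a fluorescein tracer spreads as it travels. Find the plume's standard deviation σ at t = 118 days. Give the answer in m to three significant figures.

18.1 m

Dispersive spreading gives a Gaussian with σ² = 2Dt; advection only shifts the center.
σ = √(2 × 1.39 × 118) = 18.1 m.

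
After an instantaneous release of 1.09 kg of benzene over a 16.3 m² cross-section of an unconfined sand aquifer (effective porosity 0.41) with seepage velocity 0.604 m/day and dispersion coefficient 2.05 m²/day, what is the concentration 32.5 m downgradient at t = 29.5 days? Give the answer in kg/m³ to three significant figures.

For an instantaneous plane source, C(x,t) = M/(n_e·A·√(4πDt)) · exp(−(x−vt)²/(4Dt)), with n_e·A the pore (flow) area.
Plume center vt = 0.604 × 29.5 = 17.818 m, so the well at 32.5 m is 14.682 m downgradient of the peak.
√(4πDt) = 27.57 m, giving peak height M/(n_e·A·√(4πDt)) = 1.09/(0.41 × 16.3 × 27.57) = 0.005916 kg/m³.
(x−vt)²/(4Dt) = (14.682)²/(4 × 2.05 × 29.5) = 0.8911; exp(−0.8911) = 0.4102.
C = 0.005916 × 0.4102 = 0.00243 kg/m³.

0.00243 kg/m³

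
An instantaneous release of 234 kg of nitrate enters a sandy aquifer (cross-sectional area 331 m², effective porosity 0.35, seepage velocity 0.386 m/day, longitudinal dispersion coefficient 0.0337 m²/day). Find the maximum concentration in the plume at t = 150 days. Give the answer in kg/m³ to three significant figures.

0.253 kg/m³

The peak of an instantaneous 1D plume sits at x = vt; there the Gaussian factor is 1 and C_max = M/(n_e·A·√(4πDt)), where n_e·A is the pore area the mass is dissolved in.
√(4πDt) = √(4π × 0.0337 × 150) = 7.970 m, so C_max = 234/(0.35 × 331 × 7.970) = 0.253 kg/m³.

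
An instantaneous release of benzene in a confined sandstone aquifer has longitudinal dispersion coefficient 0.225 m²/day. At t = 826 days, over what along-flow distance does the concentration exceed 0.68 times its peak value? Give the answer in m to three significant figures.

The plume is Gaussian with σ = √(2Dt) = √(2 × 0.225 × 826) = 19.28 m.
C/C_peak = exp(−Δx²/(2σ²)) = 0.68 ⇒ Δx = σ·√(−2 ln 0.68) = 19.28 × 0.8783 = 16.93 m.
Width = 2Δx = 33.9 m.

33.9 m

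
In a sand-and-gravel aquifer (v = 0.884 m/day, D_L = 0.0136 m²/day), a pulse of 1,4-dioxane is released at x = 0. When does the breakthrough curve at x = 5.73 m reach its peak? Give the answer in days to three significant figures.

6.46 days

For the 1D instantaneous-source solution, setting ∂C/∂t = 0 at fixed x gives v²t² + 2Dt − x² = 0, so t = (√(D² + v²x²) − D)/v².
√(D² + v²x²) = √(0.0136² + 0.884² × 5.73²) = 5.065; v² = 0.781456.
t = (5.065 − 0.0136)/0.781456 = 6.46 days (vs. the pure-advection estimate x/v = 6.48 d).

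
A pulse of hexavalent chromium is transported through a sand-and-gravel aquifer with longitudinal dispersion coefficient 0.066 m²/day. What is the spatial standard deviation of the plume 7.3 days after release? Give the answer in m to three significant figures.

0.982 m

Dispersive spreading gives a Gaussian with σ² = 2Dt; advection only shifts the center.
σ = √(2 × 0.066 × 7.3) = 0.982 m.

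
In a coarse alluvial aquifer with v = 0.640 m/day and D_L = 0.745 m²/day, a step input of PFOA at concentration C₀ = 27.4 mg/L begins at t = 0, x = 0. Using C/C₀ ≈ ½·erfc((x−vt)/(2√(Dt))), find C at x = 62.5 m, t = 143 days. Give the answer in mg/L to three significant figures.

26.8 mg/L

For a continuous step input, C/C₀ ≈ ½·erfc((x−vt)/(2√(Dt))).
vt = 0.640 × 143 = 91.52 m and 2√(Dt) = 2√(0.745 × 143) = 20.64 m.
Argument (x−vt)/(2√(Dt)) = (62.5 − 91.52)/20.64 = -1.406; ½·erfc(-1.406) = 0.9766.
C = 27.4 × 0.9766 = 26.8 mg/L.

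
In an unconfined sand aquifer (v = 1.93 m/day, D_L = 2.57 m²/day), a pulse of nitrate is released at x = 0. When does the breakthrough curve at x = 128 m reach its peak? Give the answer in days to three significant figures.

For the 1D instantaneous-source solution, setting ∂C/∂t = 0 at fixed x gives v²t² + 2Dt − x² = 0, so t = (√(D² + v²x²) − D)/v².
√(D² + v²x²) = √(2.57² + 1.93² × 128²) = 247.1; v² = 3.7249.
t = (247.1 − 2.57)/3.7249 = 65.6 days (vs. the pure-advection estimate x/v = 66.3 d).

65.6 days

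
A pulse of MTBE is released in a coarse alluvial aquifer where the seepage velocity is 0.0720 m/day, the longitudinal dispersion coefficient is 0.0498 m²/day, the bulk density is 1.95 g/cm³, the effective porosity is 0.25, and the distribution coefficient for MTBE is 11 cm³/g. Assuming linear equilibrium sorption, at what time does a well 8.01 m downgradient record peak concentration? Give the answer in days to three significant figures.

8860 days

Retardation factor R = 1 + ρ_b·K_d/n = 1 + 1.95 × 11/0.25 = 86.80.
Sorption retards both mechanisms: v_R = v/R = 0.0008295 m/day, D_R = D/R = 0.0005737 m²/day.
Peak time from v_R²t² + 2D_R t − x² = 0: t = (√(D_R² + v_R²x²) − D_R)/v_R².
√(D_R² + v_R²x²) = √(0.0005737² + 0.0008295² × 8.01²) = 0.006669; v_R² = 6.881e-07.
t = (0.006669 − 0.0005737)/6.881e-07 = 8860 days.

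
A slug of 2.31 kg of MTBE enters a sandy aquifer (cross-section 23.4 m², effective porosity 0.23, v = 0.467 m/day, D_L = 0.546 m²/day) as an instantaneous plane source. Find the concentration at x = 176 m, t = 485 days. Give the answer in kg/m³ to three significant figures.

0.000670 kg/m³

For an instantaneous plane source, C(x,t) = M/(n_e·A·√(4πDt)) · exp(−(x−vt)²/(4Dt)), with n_e·A the pore (flow) area.
Plume center vt = 0.467 × 485 = 226.495 m, so the well at 176 m is 50.495 m upgradient of the peak.
√(4πDt) = 57.69 m, giving peak height M/(n_e·A·√(4πDt)) = 2.31/(0.23 × 23.4 × 57.69) = 0.007440 kg/m³.
(x−vt)²/(4Dt) = (-50.495)²/(4 × 0.546 × 485) = 2.407; exp(−2.407) = 0.09009.
C = 0.007440 × 0.09009 = 0.000670 kg/m³.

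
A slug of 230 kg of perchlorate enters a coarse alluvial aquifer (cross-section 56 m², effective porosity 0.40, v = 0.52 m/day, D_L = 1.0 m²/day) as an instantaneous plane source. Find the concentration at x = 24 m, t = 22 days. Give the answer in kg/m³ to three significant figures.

For an instantaneous plane source, C(x,t) = M/(n_e·A·√(4πDt)) · exp(−(x−vt)²/(4Dt)), with n_e·A the pore (flow) area.
Plume center vt = 0.52 × 22 = 11.44 m, so the well at 24 m is 12.56 m downgradient of the peak.
√(4πDt) = 16.63 m, giving peak height M/(n_e·A·√(4πDt)) = 230/(0.40 × 56 × 16.63) = 0.6174 kg/m³.
(x−vt)²/(4Dt) = (12.56)²/(4 × 1.0 × 22) = 1.793; exp(−1.793) = 0.1665.
C = 0.6174 × 0.1665 = 0.103 kg/m³.

0.103 kg/m³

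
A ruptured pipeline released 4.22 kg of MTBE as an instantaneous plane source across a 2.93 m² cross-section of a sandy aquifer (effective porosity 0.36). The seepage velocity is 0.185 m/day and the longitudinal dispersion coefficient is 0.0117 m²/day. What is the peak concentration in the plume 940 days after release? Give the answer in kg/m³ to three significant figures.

0.340 kg/m³

The peak of an instantaneous 1D plume sits at x = vt; there the Gaussian factor is 1 and C_max = M/(n_e·A·√(4πDt)), where n_e·A is the pore area the mass is dissolved in.
√(4πDt) = √(4π × 0.0117 × 940) = 11.76 m, so C_max = 4.22/(0.36 × 2.93 × 11.76) = 0.340 kg/m³.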